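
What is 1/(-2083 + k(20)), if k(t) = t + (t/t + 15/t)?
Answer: -4/8245 ≈ -0.00048514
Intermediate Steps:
k(t) = 1 + t + 15/t (k(t) = t + (1 + 15/t) = 1 + t + 15/t)
1/(-2083 + k(20)) = 1/(-2083 + (1 + 20 + 15/20)) = 1/(-2083 + (1 + 20 + 15*(1/20))) = 1/(-2083 + (1 + 20 + ¾)) = 1/(-2083 + 87/4) = 1/(-8245/4) = -4/8245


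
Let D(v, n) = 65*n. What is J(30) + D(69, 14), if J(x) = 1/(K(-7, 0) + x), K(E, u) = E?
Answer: 20931/23 ≈ 910.04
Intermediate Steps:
J(x) = 1/(-7 + x)
J(30) + D(69, 14) = 1/(-7 + 30) + 65*14 = 1/23 + 910 = 20931/23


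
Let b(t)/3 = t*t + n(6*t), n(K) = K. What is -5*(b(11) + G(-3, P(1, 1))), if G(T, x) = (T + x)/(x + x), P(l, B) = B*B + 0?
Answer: -2800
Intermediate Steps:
b(t) = 3*t² + 18*t (b(t) = 3*(t*t + 6*t) = 3*(t² + 6*t) = 3*t² + 18*t)
P(l, B) = B² (P(l, B) = B² + 0 = B²)
G(T, x) = (T + x)/(2*x) (G(T, x) = (T + x)/((2*x)) = (T + x)*(1/(2*x)) = (T + x)/(2*x))
-5*(b(11) + G(-3, P(1, 1))) = -5*(3*11*(6 + 11) + (-3 + 1²)/(2*(1²))) = -5*(3*11*17 + (½)*(-3 + 1)/1) = -5*(561 + (½)*1*(-2)) = -5*(561 - 1) = -5*560 = -2800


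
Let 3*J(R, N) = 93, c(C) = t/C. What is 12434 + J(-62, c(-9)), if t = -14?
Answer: 12465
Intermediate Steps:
c(C) = -14/C
J(R, N) = 31 (J(R, N) = (⅓)*93 = 31)
12434 + J(-62, c(-9)) = 12434 + 31 = 12465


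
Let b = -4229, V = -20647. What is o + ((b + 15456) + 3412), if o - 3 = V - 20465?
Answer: -26470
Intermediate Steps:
o = -41109 (o = 3 + (-20647 - 20465) = 3 - 41112 = -41109)
o + ((b + 15456) + 3412) = -41109 + ((-4229 + 15456) + 3412) = -41109 + (11227 + 3412) = -41109 + 14639 = -26470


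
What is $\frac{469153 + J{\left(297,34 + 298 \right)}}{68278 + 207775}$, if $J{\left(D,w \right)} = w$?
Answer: $\frac{469485}{276053} \approx 1.7007$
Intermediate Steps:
$\frac{469153 + J{\left(297,34 + 298 \right)}}{68278 + 207775} = \frac{469153 + \left(34 + 298\right)}{68278 + 207775} = \frac{469153 + 332}{276053} = 469485 \cdot \frac{1}{276053} = \frac{469485}{276053}$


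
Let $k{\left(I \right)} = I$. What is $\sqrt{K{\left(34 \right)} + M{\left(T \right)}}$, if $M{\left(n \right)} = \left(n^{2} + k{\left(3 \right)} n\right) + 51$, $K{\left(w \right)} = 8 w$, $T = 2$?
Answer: $3 \sqrt{37} \approx 18.248$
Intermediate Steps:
$M{\left(n \right)} = 51 + n^{2} + 3 n$ ($M{\left(n \right)} = \left(n^{2} + 3 n\right) + 51 = 51 + n^{2} + 3 n$)
$\sqrt{K{\left(34 \right)} + M{\left(T \right)}} = \sqrt{8 \cdot 34 + \left(51 + 2^{2} + 3 \cdot 2\right)} = \sqrt{272 + \left(51 + 4 + 6\right)} = \sqrt{272 + 61} = \sqrt{333} = 3 \sqrt{37}$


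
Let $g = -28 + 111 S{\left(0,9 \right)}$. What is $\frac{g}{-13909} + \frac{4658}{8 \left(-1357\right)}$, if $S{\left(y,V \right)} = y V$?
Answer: $- \frac{4606011}{10785436} \approx -0.42706$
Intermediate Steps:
$S{\left(y,V \right)} = V y$
$g = -28$ ($g = -28 + 111 \cdot 9 \cdot 0 = -28 + 111 \cdot 0 = -28 + 0 = -28$)
$\frac{g}{-13909} + \frac{4658}{8 \left(-1357\right)} = - \frac{28}{-13909} + \frac{4658}{8 \left(-1357\right)} = \left(-28\right) \left(- \frac{1}{13909}\right) + \frac{4658}{-10856} = \frac{4}{1987} + 4658 \left(- \frac{1}{10856}\right) = \frac{4}{1987} - \frac{2329}{5428} = - \frac{4606011}{10785436}$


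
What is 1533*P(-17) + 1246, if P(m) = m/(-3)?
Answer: 9933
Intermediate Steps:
P(m) = -m/3 (P(m) = m*(-1/3) = -m/3)
1533*P(-17) + 1246 = 1533*(-1/3*(-17)) + 1246 = 1533*(17/3) + 1246 = 8687 + 1246 = 9933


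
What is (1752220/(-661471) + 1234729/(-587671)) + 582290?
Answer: 226350187049527911/388727324041 ≈ 5.8229e+5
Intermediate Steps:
(1752220/(-661471) + 1234729/(-587671)) + 582290 = (1752220*(-1/661471) + 1234729*(-1/587671)) + 582290 = (-1752220/661471 - 1234729/587671) + 582290 = -1846466305979/388727324041 + 582290 = 226350187049527911/388727324041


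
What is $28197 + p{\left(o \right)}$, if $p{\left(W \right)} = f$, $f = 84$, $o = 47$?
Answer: $28281$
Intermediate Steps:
$p{\left(W \right)} = 84$
$28197 + p{\left(o \right)} = 28197 + 84 = 28281$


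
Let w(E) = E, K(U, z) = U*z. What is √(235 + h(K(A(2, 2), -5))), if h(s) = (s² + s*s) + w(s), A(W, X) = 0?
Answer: √235 ≈ 15.330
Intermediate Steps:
h(s) = s + 2*s² (h(s) = (s² + s*s) + s = (s² + s²) + s = 2*s² + s = s + 2*s²)
√(235 + h(K(A(2, 2), -5))) = √(235 + (0*(-5))*(1 + 2*(0*(-5)))) = √(235 + 0*(1 + 2*0)) = √(235 + 0*(1 + 0)) = √(235 + 0*1) = √(235 + 0) = √235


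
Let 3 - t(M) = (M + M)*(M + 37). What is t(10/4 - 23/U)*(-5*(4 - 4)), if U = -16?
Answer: 0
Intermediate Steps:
t(M) = 3 - 2*M*(37 + M) (t(M) = 3 - (M + M)*(M + 37) = 3 - 2*M*(37 + M))
t(10/4 - 23/U)*(-5*(4 - 4)) = (3 - 74*(10/4 - 23/(-16)) - 2*(10/4 - 23/(-16))**2)*(-5*(4 - 4)) = (3 - 74*(10*(1/4) - 23*(-1/16)) - 2*(10*(1/4) - 23*(-1/16))**2)*(-5*0) = (3 - 74*(5/2 + 23/16) - 2*(5/2 + 23/16)**2)*0 = (3 - 74*63/16 - 2*(63/16)**2)*0 = (3 - 2331/8 - 2*3969/256)*0 = (3 - 2331/8 - 3969/128)*0 = -40881/128*0 = 0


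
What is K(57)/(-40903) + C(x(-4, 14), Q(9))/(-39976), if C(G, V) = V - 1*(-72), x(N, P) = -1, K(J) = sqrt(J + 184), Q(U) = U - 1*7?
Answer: -37/19988 - sqrt(241)/40903 ≈ -0.0022306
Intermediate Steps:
Q(U) = -7 + U (Q(U) = U - 7 = -7 + U)
K(J) = sqrt(184 + J)
C(G, V) = 72 + V (C(G, V) = V + 72 = 72 + V)
K(57)/(-40903) + C(x(-4, 14), Q(9))/(-39976) = sqrt(184 + 57)/(-40903) + (72 + (-7 + 9))/(-39976) = sqrt(241)*(-1/40903) + (72 + 2)*(-1/39976) = -sqrt(241)/40903 + 74*(-1/39976) = -sqrt(241)/40903 - 37/19988 = -37/19988 - sqrt(241)/40903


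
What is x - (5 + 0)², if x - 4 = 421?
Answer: 400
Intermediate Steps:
x = 425 (x = 4 + 421 = 425)
x - (5 + 0)² = 425 - (5 + 0)² = 425 - 1*5² = 425 - 1*25 = 425 - 25 = 400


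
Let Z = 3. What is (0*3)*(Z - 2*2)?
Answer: 0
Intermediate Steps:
(0*3)*(Z - 2*2) = (0*3)*(3 - 2*2) = 0*(3 - 4) = 0*(-1) = 0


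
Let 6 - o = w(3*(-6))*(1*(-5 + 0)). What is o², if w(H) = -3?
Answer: 81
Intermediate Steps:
o = -9 (o = 6 - (-3)*1*(-5 + 0) = 6 - (-3)*1*(-5) = 6 - (-3)*(-5) = 6 - 1*15 = 6 - 15 = -9)
o² = (-9)² = 81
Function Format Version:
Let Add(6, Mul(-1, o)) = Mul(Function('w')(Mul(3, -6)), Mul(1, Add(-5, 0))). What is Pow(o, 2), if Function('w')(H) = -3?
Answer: 81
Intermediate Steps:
o = -9 (o = Add(6, Mul(-1, Mul(-3, Mul(1, Add(-5, 0))))) = Add(6, Mul(-1, Mul(-3, Mul(1, -5)))) = Add(6, Mul(-1, Mul(-3, -5))) = Add(6, Mul(-1, 15)) = Add(6, -15) = -9)
Pow(o, 2) = Pow(-9, 2) = 81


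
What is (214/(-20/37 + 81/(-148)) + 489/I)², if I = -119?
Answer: 302138208241/7491169 ≈ 40333.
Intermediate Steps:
(214/(-20/37 + 81/(-148)) + 489/I)² = (214/(-20/37 + 81/(-148)) + 489/(-119))² = (214/(-20*1/37 + 81*(-1/148)) + 489*(-1/119))² = (214/(-20/37 - 81/148) - 489/119)² = (214/(-161/148) - 489/119)² = (214*(-148/161) - 489/119)² = (-31672/161 - 489/119)² = (-549671/2737)² = 302138208241/7491169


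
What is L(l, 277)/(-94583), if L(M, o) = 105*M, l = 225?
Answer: -23625/94583 ≈ -0.24978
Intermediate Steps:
L(l, 277)/(-94583) = (105*225)/(-94583) = 23625*(-1/94583) = -23625/94583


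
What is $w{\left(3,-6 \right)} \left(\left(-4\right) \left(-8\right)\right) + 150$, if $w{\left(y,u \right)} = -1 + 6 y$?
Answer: $694$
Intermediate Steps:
$w{\left(3,-6 \right)} \left(\left(-4\right) \left(-8\right)\right) + 150 = \left(-1 + 6 \cdot 3\right) \left(\left(-4\right) \left(-8\right)\right) + 150 = \left(-1 + 18\right) 32 + 150 = 17 \cdot 32 + 150 = 544 + 150 = 694$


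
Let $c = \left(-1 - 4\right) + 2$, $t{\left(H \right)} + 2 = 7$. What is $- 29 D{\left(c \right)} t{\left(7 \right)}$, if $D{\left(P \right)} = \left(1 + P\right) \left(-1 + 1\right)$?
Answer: $0$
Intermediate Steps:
$t{\left(H \right)} = 5$ ($t{\left(H \right)} = -2 + 7 = 5$)
$c = -3$ ($c = -5 + 2 = -3$)
$D{\left(P \right)} = 0$ ($D{\left(P \right)} = \left(1 + P\right) 0 = 0$)
$- 29 D{\left(c \right)} t{\left(7 \right)} = \left(-29\right) 0 \cdot 5 = 0 \cdot 5 = 0$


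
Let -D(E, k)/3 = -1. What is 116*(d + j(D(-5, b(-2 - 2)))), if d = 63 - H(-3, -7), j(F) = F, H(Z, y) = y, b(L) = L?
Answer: 8468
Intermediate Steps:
D(E, k) = 3 (D(E, k) = -3*(-1) = 3)
d = 70 (d = 63 - 1*(-7) = 63 + 7 = 70)
116*(d + j(D(-5, b(-2 - 2)))) = 116*(70 + 3) = 116*73 = 8468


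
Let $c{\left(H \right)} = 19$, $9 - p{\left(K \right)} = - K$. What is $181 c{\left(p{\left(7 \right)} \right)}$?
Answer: $3439$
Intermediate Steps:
$p{\left(K \right)} = 9 + K$ ($p{\left(K \right)} = 9 - - K = 9 + K$)
$181 c{\left(p{\left(7 \right)} \right)} = 181 \cdot 19 = 3439$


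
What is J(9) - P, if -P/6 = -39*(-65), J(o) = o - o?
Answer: 15210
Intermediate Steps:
J(o) = 0
P = -15210 (P = -(-234)*(-65) = -6*2535 = -15210)
J(9) - P = 0 - 1*(-15210) = 0 + 15210 = 15210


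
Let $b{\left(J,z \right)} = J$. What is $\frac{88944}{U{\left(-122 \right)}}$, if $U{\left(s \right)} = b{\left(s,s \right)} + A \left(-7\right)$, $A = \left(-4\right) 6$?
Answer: $\frac{44472}{23} \approx 1933.6$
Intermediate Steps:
$A = -24$
$U{\left(s \right)} = 168 + s$ ($U{\left(s \right)} = s - -168 = s + 168 = 168 + s$)
$\frac{88944}{U{\left(-122 \right)}} = \frac{88944}{168 - 122} = \frac{88944}{46} = 88944 \cdot \frac{1}{46} = \frac{44472}{23}$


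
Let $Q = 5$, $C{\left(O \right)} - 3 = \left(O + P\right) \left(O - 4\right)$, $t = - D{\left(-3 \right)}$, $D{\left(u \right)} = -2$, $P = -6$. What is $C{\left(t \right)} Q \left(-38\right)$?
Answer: $-2090$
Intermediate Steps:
$t = 2$ ($t = \left(-1\right) \left(-2\right) = 2$)
$C{\left(O \right)} = 3 + \left(-6 + O\right) \left(-4 + O\right)$ ($C{\left(O \right)} = 3 + \left(O - 6\right) \left(O - 4\right) = 3 + \left(-6 + O\right) \left(-4 + O\right)$)
$C{\left(t \right)} Q \left(-38\right) = \left(27 + 2^{2} - 20\right) 5 \left(-38\right) = \left(27 + 4 - 20\right) 5 \left(-38\right) = 11 \cdot 5 \left(-38\right) = 55 \left(-38\right) = -2090$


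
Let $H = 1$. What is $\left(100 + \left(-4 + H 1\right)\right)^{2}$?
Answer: $9409$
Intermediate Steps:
$\left(100 + \left(-4 + H 1\right)\right)^{2} = \left(100 + \left(-4 + 1 \cdot 1\right)\right)^{2} = \left(100 + \left(-4 + 1\right)\right)^{2} = \left(100 - 3\right)^{2} = 97^{2} = 9409$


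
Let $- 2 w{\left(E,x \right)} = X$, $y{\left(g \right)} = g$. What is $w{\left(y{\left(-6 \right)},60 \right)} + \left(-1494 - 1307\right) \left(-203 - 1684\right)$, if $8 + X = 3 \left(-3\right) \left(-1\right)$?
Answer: $\frac{10570973}{2} \approx 5.2855 \cdot 10^{6}$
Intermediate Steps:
$X = 1$ ($X = -8 + 3 \left(-3\right) \left(-1\right) = -8 - -9 = -8 + 9 = 1$)
$w{\left(E,x \right)} = - \frac{1}{2}$ ($w{\left(E,x \right)} = \left(- \frac{1}{2}\right) 1 = - \frac{1}{2}$)
$w{\left(y{\left(-6 \right)},60 \right)} + \left(-1494 - 1307\right) \left(-203 - 1684\right) = - \frac{1}{2} + \left(-1494 - 1307\right) \left(-203 - 1684\right) = - \frac{1}{2} - -5285487 = - \frac{1}{2} + 5285487 = \frac{10570973}{2}$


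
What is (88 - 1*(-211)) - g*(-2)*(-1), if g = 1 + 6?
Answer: 285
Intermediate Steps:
g = 7
(88 - 1*(-211)) - g*(-2)*(-1) = (88 - 1*(-211)) - 7*(-2)*(-1) = (88 + 211) - (-14)*(-1) = 299 - 1*14 = 299 - 14 = 285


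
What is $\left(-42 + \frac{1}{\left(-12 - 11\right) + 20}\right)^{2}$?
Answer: $\frac{16129}{9} \approx 1792.1$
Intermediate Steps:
$\left(-42 + \frac{1}{\left(-12 - 11\right) + 20}\right)^{2} = \left(-42 + \frac{1}{-23 + 20}\right)^{2} = \left(-42 + \frac{1}{-3}\right)^{2} = \left(-42 - \frac{1}{3}\right)^{2} = \left(- \frac{127}{3}\right)^{2} = \frac{16129}{9}$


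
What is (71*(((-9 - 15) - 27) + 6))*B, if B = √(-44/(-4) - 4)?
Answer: -3195*√7 ≈ -8453.2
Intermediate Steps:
B = √7 (B = √(-44*(-¼) - 4) = √(11 - 4) = √7 ≈ 2.6458)
(71*(((-9 - 15) - 27) + 6))*B = (71*(((-9 - 15) - 27) + 6))*√7 = (71*((-24 - 27) + 6))*√7 = (71*(-51 + 6))*√7 = (71*(-45))*√7 = -3195*√7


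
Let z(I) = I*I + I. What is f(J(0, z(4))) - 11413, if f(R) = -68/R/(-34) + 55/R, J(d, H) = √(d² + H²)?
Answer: -228203/20 ≈ -11410.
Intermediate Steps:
z(I) = I + I² (z(I) = I² + I = I + I²)
J(d, H) = √(H² + d²)
f(R) = 57/R (f(R) = -68/R*(-1/34) + 55/R = 2/R + 55/R = 57/R)
f(J(0, z(4))) - 11413 = 57/(√((4*(1 + 4))² + 0²)) - 11413 = 57/(√((4*5)² + 0)) - 11413 = 57/(√(20² + 0)) - 11413 = 57/(√(400 + 0)) - 11413 = 57/(√400) - 11413 = 57/20 - 11413 = -228203/20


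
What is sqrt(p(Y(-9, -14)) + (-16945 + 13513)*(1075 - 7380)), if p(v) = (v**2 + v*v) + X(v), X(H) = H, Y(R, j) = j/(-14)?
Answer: 3*sqrt(2404307) ≈ 4651.8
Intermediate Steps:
Y(R, j) = -j/14 (Y(R, j) = j*(-1/14) = -j/14)
p(v) = v + 2*v**2 (p(v) = (v**2 + v*v) + v = (v**2 + v**2) + v = 2*v**2 + v = v + 2*v**2)
sqrt(p(Y(-9, -14)) + (-16945 + 13513)*(1075 - 7380)) = sqrt((-1/14*(-14))*(1 + 2*(-1/14*(-14))) + (-16945 + 13513)*(1075 - 7380)) = sqrt(1*(1 + 2*1) - 3432*(-6305)) = sqrt(1*(1 + 2) + 21638760) = sqrt(1*3 + 21638760) = sqrt(3 + 21638760) = sqrt(21638763) = 3*sqrt(2404307)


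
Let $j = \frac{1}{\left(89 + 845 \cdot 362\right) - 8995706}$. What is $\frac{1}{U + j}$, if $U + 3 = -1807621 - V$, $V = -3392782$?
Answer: $\frac{8689727}{13774590271865} \approx 6.3085 \cdot 10^{-7}$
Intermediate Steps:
$U = 1585158$ ($U = -3 - -1585161 = -3 + \left(-1807621 + 3392782\right) = -3 + 1585161 = 1585158$)
$j = - \frac{1}{8689727}$ ($j = \frac{1}{\left(89 + 305890\right) - 8995706} = \frac{1}{305979 - 8995706} = \frac{1}{-8689727} = - \frac{1}{8689727} \approx -1.1508 \cdot 10^{-7}$)
$\frac{1}{U + j} = \frac{1}{1585158 - \frac{1}{8689727}} = \frac{1}{\frac{13774590271865}{8689727}} = \frac{8689727}{13774590271865}$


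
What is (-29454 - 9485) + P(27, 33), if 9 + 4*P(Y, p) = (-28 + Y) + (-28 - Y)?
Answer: -155821/4 ≈ -38955.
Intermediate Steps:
P(Y, p) = -65/4 (P(Y, p) = -9/4 + ((-28 + Y) + (-28 - Y))/4 = -9/4 + (¼)*(-56) = -9/4 - 14 = -65/4)
(-29454 - 9485) + P(27, 33) = (-29454 - 9485) - 65/4 = -38939 - 65/4 = -155821/4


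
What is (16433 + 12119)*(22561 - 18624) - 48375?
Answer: 112360849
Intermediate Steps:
(16433 + 12119)*(22561 - 18624) - 48375 = 28552*3937 - 48375 = 112409224 - 48375 = 112360849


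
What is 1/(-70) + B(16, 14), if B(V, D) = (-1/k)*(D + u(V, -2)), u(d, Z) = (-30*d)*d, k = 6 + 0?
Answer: 268307/210 ≈ 1277.7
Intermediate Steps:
k = 6
u(d, Z) = -30*d² (u(d, Z) = (-30*d)*d = -30*d²)
B(V, D) = 5*V² - D/6 (B(V, D) = (-1/6)*(D - 30*V²) = (-1*⅙)*(D - 30*V²) = -(D - 30*V²)/6 = 5*V² - D/6)
1/(-70) + B(16, 14) = 1/(-70) + (5*16² - ⅙*14) = -1/70 + (5*256 - 7/3) = -1/70 + (1280 - 7/3) = -1/70 + 3833/3 = 268307/210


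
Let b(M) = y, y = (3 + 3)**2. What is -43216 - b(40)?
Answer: -43252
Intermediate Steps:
y = 36 (y = 6**2 = 36)
b(M) = 36
-43216 - b(40) = -43216 - 1*36 = -43216 - 36 = -43252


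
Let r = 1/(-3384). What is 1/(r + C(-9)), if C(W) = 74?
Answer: 3384/250415 ≈ 0.013514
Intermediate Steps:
r = -1/3384 ≈ -0.00029551
1/(r + C(-9)) = 1/(-1/3384 + 74) = 1/(250415/3384) = 3384/250415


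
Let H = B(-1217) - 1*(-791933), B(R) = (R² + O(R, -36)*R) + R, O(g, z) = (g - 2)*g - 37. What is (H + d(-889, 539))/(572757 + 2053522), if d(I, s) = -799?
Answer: -1803131456/2626279 ≈ -686.57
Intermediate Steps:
O(g, z) = -37 + g*(-2 + g) (O(g, z) = (-2 + g)*g - 37 = g*(-2 + g) - 37 = -37 + g*(-2 + g))
B(R) = R + R² + R*(-37 + R² - 2*R) (B(R) = (R² + (-37 + R² - 2*R)*R) + R = (R² + R*(-37 + R² - 2*R)) + R = R + R² + R*(-37 + R² - 2*R))
H = -1803130657 (H = -1217*(-36 + (-1217)² - 1*(-1217)) - 1*(-791933) = -1217*(-36 + 1481089 + 1217) + 791933 = -1217*1482270 + 791933 = -1803922590 + 791933 = -1803130657)
(H + d(-889, 539))/(572757 + 2053522) = (-1803130657 - 799)/(572757 + 2053522) = -1803131456/2626279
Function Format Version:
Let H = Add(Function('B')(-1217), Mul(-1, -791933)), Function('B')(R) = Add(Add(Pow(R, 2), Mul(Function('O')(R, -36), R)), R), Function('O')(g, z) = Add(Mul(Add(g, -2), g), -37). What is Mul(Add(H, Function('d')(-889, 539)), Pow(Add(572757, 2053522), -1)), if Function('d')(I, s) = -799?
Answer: Rational(-1803131456, 2626279) ≈ -686.57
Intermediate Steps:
Function('O')(g, z) = Add(-37, Mul(g, Add(-2, g))) (Function('O')(g, z) = Add(Mul(Add(-2, g), g), -37) = Add(Mul(g, Add(-2, g)), -37) = Add(-37, Mul(g, Add(-2, g))))
Function('B')(R) = Add(R, Pow(R, 2), Mul(R, Add(-37, Pow(R, 2), Mul(-2, R)))) (Function('B')(R) = Add(Add(Pow(R, 2), Mul(Add(-37, Pow(R, 2), Mul(-2, R)), R)), R) = Add(Add(Pow(R, 2), Mul(R, Add(-37, Pow(R, 2), Mul(-2, R)))), R) = Add(R, Pow(R, 2), Mul(R, Add(-37, Pow(R, 2), Mul(-2, R)))))
H = -1803130657 (H = Add(Mul(-1217, Add(-36, Pow(-1217, 2), Mul(-1, -1217))), Mul(-1, -791933)) = Add(Mul(-1217, Add(-36, 1481089, 1217)), 791933) = Add(Mul(-1217, 1482270), 791933) = Add(-1803922590, 791933) = -1803130657)
Mul(Add(H, Function('d')(-889, 539)), Pow(Add(572757, 2053522), -1)) = Mul(Add(-1803130657, -799), Pow(Add(572757, 2053522), -1)) = Mul(-1803131456, Pow(2626279, -1)) = Mul(-1803131456, Rational(1, 2626279)) = Rational(-1803131456, 2626279)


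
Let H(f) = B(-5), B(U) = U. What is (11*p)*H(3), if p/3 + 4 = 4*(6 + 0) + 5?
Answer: -4125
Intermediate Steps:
p = 75 (p = -12 + 3*(4*(6 + 0) + 5) = -12 + 3*(4*6 + 5) = -12 + 3*(24 + 5) = -12 + 3*29 = -12 + 87 = 75)
H(f) = -5
(11*p)*H(3) = (11*75)*(-5) = 825*(-5) = -4125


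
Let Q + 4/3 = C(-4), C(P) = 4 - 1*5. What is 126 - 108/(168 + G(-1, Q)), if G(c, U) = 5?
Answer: 21690/173 ≈ 125.38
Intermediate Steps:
C(P) = -1 (C(P) = 4 - 5 = -1)
Q = -7/3 (Q = -4/3 - 1 = -7/3 ≈ -2.3333)
126 - 108/(168 + G(-1, Q)) = 126 - 108/(168 + 5) = 126 - 108/173 = 21690/173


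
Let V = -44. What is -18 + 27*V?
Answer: -1206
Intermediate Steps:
-18 + 27*V = -18 + 27*(-44) = -18 - 1188 = -1206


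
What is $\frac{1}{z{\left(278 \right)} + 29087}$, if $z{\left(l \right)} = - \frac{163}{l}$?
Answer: $\frac{278}{8086023} \approx 3.438 \cdot 10^{-5}$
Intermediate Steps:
$\frac{1}{z{\left(278 \right)} + 29087} = \frac{1}{- \frac{163}{278} + 29087} = \frac{1}{\frac{8086023}{278}} = \frac{278}{8086023}$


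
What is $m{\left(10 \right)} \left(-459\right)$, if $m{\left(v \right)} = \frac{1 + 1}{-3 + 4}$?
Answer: $-918$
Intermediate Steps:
$m{\left(v \right)} = 2$ ($m{\left(v \right)} = \frac{2}{1} = 2 \cdot 1 = 2$)
$m{\left(10 \right)} \left(-459\right) = 2 \left(-459\right) = -918$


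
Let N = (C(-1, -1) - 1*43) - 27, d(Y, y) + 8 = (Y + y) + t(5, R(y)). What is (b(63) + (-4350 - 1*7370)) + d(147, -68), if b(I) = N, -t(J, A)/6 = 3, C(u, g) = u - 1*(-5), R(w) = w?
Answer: -11733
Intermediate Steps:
C(u, g) = 5 + u (C(u, g) = u + 5 = 5 + u)
t(J, A) = -18 (t(J, A) = -6*3 = -18)
d(Y, y) = -26 + Y + y (d(Y, y) = -8 + ((Y + y) - 18) = -8 + (-18 + Y + y) = -26 + Y + y)
N = -66 (N = ((5 - 1) - 1*43) - 27 = (4 - 43) - 27 = -39 - 27 = -66)
b(I) = -66
(b(63) + (-4350 - 1*7370)) + d(147, -68) = (-66 + (-4350 - 1*7370)) + (-26 + 147 - 68) = (-66 + (-4350 - 7370)) + 53 = (-66 - 11720) + 53 = -11786 + 53 = -11733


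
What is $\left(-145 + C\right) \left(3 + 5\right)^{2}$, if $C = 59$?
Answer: $-5504$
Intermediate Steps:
$\left(-145 + C\right) \left(3 + 5\right)^{2} = \left(-145 + 59\right) \left(3 + 5\right)^{2} = - 86 \cdot 8^{2} = \left(-86\right) 64 = -5504$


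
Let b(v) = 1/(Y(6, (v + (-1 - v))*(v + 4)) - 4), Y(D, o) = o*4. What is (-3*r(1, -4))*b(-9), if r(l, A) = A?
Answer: ¾ ≈ 0.75000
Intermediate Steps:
Y(D, o) = 4*o
b(v) = 1/(-20 - 4*v) (b(v) = 1/(4*((v + (-1 - v))*(v + 4)) - 4) = 1/(4*(-(4 + v)) - 4) = 1/(4*(-4 - v) - 4) = 1/((-16 - 4*v) - 4) = 1/(-20 - 4*v))
(-3*r(1, -4))*b(-9) = (-3*(-4))*(-1/(20 + 4*(-9))) = 12*(-1/(20 - 36)) = 12*(-1/(-16)) = 12*(-1*(-1/16)) = 12*(1/16) = ¾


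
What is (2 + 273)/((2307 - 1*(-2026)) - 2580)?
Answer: 275/1753 ≈ 0.15687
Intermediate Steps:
(2 + 273)/((2307 - 1*(-2026)) - 2580) = 275/((2307 + 2026) - 2580) = 275/(4333 - 2580) = 275/1753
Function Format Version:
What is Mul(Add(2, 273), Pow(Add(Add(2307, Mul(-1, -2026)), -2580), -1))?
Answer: Rational(275, 1753) ≈ 0.15687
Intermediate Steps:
Mul(Add(2, 273), Pow(Add(Add(2307, Mul(-1, -2026)), -2580), -1)) = Mul(275, Pow(Add(Add(2307, 2026), -2580), -1)) = Mul(275, Pow(Add(4333, -2580), -1)) = Mul(275, Pow(1753, -1)) = Mul(275, Rational(1, 1753)) = Rational(275, 1753)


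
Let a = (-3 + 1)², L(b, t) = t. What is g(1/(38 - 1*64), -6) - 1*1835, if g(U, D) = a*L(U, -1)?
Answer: -1839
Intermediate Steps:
a = 4 (a = (-2)² = 4)
g(U, D) = -4 (g(U, D) = 4*(-1) = -4)
g(1/(38 - 1*64), -6) - 1*1835 = -4 - 1*1835 = -4 - 1835 = -1839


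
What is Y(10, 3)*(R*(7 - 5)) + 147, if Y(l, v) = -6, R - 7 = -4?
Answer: 111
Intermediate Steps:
R = 3 (R = 7 - 4 = 3)
Y(10, 3)*(R*(7 - 5)) + 147 = -18*(7 - 5) + 147 = -18*2 + 147 = -6*6 + 147 = -36 + 147 = 111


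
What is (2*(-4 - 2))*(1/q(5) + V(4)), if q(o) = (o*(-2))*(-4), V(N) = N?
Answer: -483/10 ≈ -48.300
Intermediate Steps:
q(o) = 8*o (q(o) = -2*o*(-4) = 8*o)
(2*(-4 - 2))*(1/q(5) + V(4)) = (2*(-4 - 2))*(1/(8*5) + 4) = (2*(-6))*(1/40 + 4) = -12*(1/40 + 4) = -12*161/40 = -483/10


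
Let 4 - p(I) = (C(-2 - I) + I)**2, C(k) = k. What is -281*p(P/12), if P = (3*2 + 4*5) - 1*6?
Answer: 0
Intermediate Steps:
P = 20 (P = (6 + 20) - 6 = 26 - 6 = 20)
p(I) = 0 (p(I) = 4 - ((-2 - I) + I)**2 = 4 - 1*(-2)**2 = 4 - 1*4 = 4 - 4 = 0)
-281*p(P/12) = -281*0 = 0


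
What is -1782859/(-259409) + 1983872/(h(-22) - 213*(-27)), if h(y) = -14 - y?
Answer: 524901736629/1493936431 ≈ 351.35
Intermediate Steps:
-1782859/(-259409) + 1983872/(h(-22) - 213*(-27)) = -1782859/(-259409) + 1983872/((-14 - 1*(-22)) - 213*(-27)) = -1782859*(-1/259409) + 1983872/((-14 + 22) + 5751) = 1782859/259409 + 1983872/(8 + 5751) = 1782859/259409 + 1983872/5759 = 524901736629/1493936431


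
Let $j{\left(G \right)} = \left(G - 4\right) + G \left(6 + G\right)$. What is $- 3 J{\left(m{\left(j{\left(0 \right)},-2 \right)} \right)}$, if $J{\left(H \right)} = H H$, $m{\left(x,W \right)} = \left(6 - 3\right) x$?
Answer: $-432$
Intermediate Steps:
$j{\left(G \right)} = -4 + G + G \left(6 + G\right)$ ($j{\left(G \right)} = \left(-4 + G\right) + G \left(6 + G\right) = -4 + G + G \left(6 + G\right)$)
$m{\left(x,W \right)} = 3 x$
$J{\left(H \right)} = H^{2}$
$- 3 J{\left(m{\left(j{\left(0 \right)},-2 \right)} \right)} = - 3 \left(3 \left(-4 + 0^{2} + 7 \cdot 0\right)\right)^{2} = - 3 \left(3 \left(-4 + 0 + 0\right)\right)^{2} = - 3 \left(3 \left(-4\right)\right)^{2} = - 3 \left(-12\right)^{2} = \left(-3\right) 144 = -432$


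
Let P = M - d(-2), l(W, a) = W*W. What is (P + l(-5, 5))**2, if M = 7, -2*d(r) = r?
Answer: 961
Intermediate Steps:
d(r) = -r/2
l(W, a) = W**2
P = 6 (P = 7 - (-1)*(-2)/2 = 7 - 1*1 = 7 - 1 = 6)
(P + l(-5, 5))**2 = (6 + (-5)**2)**2 = (6 + 25)**2 = 31**2 = 961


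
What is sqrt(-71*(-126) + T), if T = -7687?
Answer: sqrt(1259) ≈ 35.482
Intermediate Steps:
sqrt(-71*(-126) + T) = sqrt(-71*(-126) - 7687) = sqrt(8946 - 7687) = sqrt(1259)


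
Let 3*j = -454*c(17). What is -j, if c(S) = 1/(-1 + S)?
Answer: 227/24 ≈ 9.4583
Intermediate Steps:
j = -227/24 (j = (-454/(-1 + 17))/3 = (-454/16)/3 = (-454*1/16)/3 = (1/3)*(-227/8) = -227/24 ≈ -9.4583)
-j = -1*(-227/24) = 227/24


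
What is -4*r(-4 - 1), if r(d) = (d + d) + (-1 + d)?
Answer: 64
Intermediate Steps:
r(d) = -1 + 3*d (r(d) = 2*d + (-1 + d) = -1 + 3*d)
-4*r(-4 - 1) = -4*(-1 + 3*(-4 - 1)) = -4*(-1 + 3*(-5)) = -4*(-1 - 15) = -4*(-16) = 64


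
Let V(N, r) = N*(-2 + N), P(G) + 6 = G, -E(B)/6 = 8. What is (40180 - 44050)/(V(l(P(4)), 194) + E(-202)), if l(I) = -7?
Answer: -258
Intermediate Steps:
E(B) = -48 (E(B) = -6*8 = -48)
P(G) = -6 + G
(40180 - 44050)/(V(l(P(4)), 194) + E(-202)) = (40180 - 44050)/(-7*(-2 - 7) - 48) = -3870/(-7*(-9) - 48) = -3870/(63 - 48) = -3870/15 = -3870*1/15 = -258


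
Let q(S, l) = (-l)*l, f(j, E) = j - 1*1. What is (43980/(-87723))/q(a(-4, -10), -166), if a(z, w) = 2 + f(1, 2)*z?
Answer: 3665/201441249 ≈ 1.8194e-5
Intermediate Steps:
f(j, E) = -1 + j (f(j, E) = j - 1 = -1 + j)
a(z, w) = 2 (a(z, w) = 2 + (-1 + 1)*z = 2 + 0*z = 2 + 0 = 2)
q(S, l) = -l**2
(43980/(-87723))/q(a(-4, -10), -166) = (43980/(-87723))/((-1*(-166)**2)) = (43980*(-1/87723))/((-1*27556)) = -14660/29241/(-27556) = -14660/29241*(-1/27556) = 3665/201441249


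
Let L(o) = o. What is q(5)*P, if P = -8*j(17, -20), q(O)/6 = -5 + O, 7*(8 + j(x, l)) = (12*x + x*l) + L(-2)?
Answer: 0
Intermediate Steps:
j(x, l) = -58/7 + 12*x/7 + l*x/7 (j(x, l) = -8 + ((12*x + x*l) - 2)/7 = -8 + ((12*x + l*x) - 2)/7 = -8 + (-2 + 12*x + l*x)/7 = -8 + (-2/7 + 12*x/7 + l*x/7) = -58/7 + 12*x/7 + l*x/7)
q(O) = -30 + 6*O (q(O) = 6*(-5 + O) = -30 + 6*O)
P = 1552/7 (P = -8*(-58/7 + (12/7)*17 + (⅐)*(-20)*17) = -8*(-58/7 + 204/7 - 340/7) = -8*(-194/7) = 1552/7 ≈ 221.71)
q(5)*P = (-30 + 6*5)*(1552/7) = (-30 + 30)*(1552/7) = 0*(1552/7) = 0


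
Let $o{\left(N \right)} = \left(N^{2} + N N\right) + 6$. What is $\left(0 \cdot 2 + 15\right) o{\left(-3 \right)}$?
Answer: $360$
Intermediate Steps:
$o{\left(N \right)} = 6 + 2 N^{2}$ ($o{\left(N \right)} = \left(N^{2} + N^{2}\right) + 6 = 2 N^{2} + 6 = 6 + 2 N^{2}$)
$\left(0 \cdot 2 + 15\right) o{\left(-3 \right)} = \left(0 \cdot 2 + 15\right) \left(6 + 2 \left(-3\right)^{2}\right) = \left(0 + 15\right) \left(6 + 2 \cdot 9\right) = 15 \left(6 + 18\right) = 15 \cdot 24 = 360$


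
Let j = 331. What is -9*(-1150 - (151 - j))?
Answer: 8730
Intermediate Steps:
-9*(-1150 - (151 - j)) = -9*(-1150 - (151 - 1*331)) = -9*(-1150 - (151 - 331)) = -9*(-1150 - 1*(-180)) = -9*(-1150 + 180) = -9*(-970) = 8730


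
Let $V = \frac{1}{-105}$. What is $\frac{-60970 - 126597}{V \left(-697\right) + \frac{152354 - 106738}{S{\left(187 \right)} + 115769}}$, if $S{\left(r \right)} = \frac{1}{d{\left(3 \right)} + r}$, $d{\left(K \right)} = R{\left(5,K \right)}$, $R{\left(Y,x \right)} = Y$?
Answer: $- \frac{437763211198215}{16412289913} \approx -26673.0$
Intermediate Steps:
$d{\left(K \right)} = 5$
$V = - \frac{1}{105} \approx -0.0095238$
$S{\left(r \right)} = \frac{1}{5 + r}$
$\frac{-60970 - 126597}{V \left(-697\right) + \frac{152354 - 106738}{S{\left(187 \right)} + 115769}} = \frac{-60970 - 126597}{\left(- \frac{1}{105}\right) \left(-697\right) + \frac{152354 - 106738}{\frac{1}{5 + 187} + 115769}} = - \frac{187567}{\frac{697}{105} + \frac{45616}{\frac{1}{192} + 115769}} = - \frac{187567}{\frac{697}{105} + \frac{45616}{\frac{22227649}{192}}} = - \frac{187567}{\frac{697}{105} + 45616 \cdot \frac{192}{22227649}} = - \frac{187567}{\frac{697}{105} + \frac{8758272}{22227649}} = - \frac{187567}{\frac{16412289913}{2333903145}} = \left(-187567\right) \frac{2333903145}{16412289913} = - \frac{437763211198215}{16412289913}$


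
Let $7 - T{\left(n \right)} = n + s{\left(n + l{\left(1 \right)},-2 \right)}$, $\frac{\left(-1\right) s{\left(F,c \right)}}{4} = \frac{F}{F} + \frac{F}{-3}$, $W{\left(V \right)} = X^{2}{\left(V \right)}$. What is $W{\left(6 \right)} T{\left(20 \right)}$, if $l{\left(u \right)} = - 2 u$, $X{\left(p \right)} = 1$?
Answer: $-33$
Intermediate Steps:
$W{\left(V \right)} = 1$ ($W{\left(V \right)} = 1^{2} = 1$)
$s{\left(F,c \right)} = -4 + \frac{4 F}{3}$ ($s{\left(F,c \right)} = - 4 \left(\frac{F}{F} + \frac{F}{-3}\right) = - 4 \left(1 + F \left(- \frac{1}{3}\right)\right) = - 4 \left(1 - \frac{F}{3}\right) = -4 + \frac{4 F}{3}$)
$T{\left(n \right)} = \frac{41}{3} - \frac{7 n}{3}$ ($T{\left(n \right)} = 7 - \left(n + \left(-4 + \frac{4 \left(n - 2\right)}{3}\right)\right) = 7 - \left(n + \left(-4 + \frac{4 \left(-2 + n\right)}{3}\right)\right) = 7 - \left(n + \left(-4 + \left(- \frac{8}{3} + \frac{4 n}{3}\right)\right)\right) = 7 - \left(n + \left(- \frac{20}{3} + \frac{4 n}{3}\right)\right) = 7 - \left(- \frac{20}{3} + \frac{7 n}{3}\right) = \frac{41}{3} - \frac{7 n}{3}$)
$W{\left(6 \right)} T{\left(20 \right)} = 1 \left(\frac{41}{3} - \frac{140}{3}\right) = 1 \left(-33\right) = -33$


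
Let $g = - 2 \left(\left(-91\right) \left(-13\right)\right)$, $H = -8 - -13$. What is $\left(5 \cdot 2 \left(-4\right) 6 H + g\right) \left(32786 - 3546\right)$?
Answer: $-104269840$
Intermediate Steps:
$H = 5$ ($H = -8 + 13 = 5$)
$g = -2366$ ($g = \left(-2\right) 1183 = -2366$)
$\left(5 \cdot 2 \left(-4\right) 6 H + g\right) \left(32786 - 3546\right) = \left(5 \cdot 2 \left(-4\right) 6 \cdot 5 - 2366\right) \left(32786 - 3546\right) = \left(5 \left(\left(-8\right) 6\right) 5 - 2366\right) 29240 = \left(5 \left(-48\right) 5 - 2366\right) 29240 = \left(\left(-240\right) 5 - 2366\right) 29240 = \left(-1200 - 2366\right) 29240 = \left(-3566\right) 29240 = -104269840$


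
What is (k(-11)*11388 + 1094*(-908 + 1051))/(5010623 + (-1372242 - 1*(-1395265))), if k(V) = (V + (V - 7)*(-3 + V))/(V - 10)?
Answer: 30043/5872587 ≈ 0.0051158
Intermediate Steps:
k(V) = (V + (-7 + V)*(-3 + V))/(-10 + V)
(k(-11)*11388 + 1094*(-908 + 1051))/(5010623 + (-1372242 - 1*(-1395265))) = (((21 + (-11)² - 9*(-11))/(-10 - 11))*11388 + 1094*(-908 + 1051))/(5010623 + (-1372242 - 1*(-1395265))) = (((21 + 121 + 99)/(-21))*11388 + 1094*143)/(5010623 + (-1372242 + 1395265)) = (-1/21*241*11388 + 156442)/(5010623 + 23023) = (-241/21*11388 + 156442)/5033646 = (-914836/7 + 156442)*(1/5033646) = (180258/7)*(1/5033646) = 30043/5872587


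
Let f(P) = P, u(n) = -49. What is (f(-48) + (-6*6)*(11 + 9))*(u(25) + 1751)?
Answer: -1307136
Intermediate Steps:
(f(-48) + (-6*6)*(11 + 9))*(u(25) + 1751) = (-48 + (-6*6)*(11 + 9))*(-49 + 1751) = (-48 - 36*20)*1702 = (-48 - 720)*1702 = -768*1702 = -1307136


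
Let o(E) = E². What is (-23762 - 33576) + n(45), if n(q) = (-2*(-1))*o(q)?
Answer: -53288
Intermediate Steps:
n(q) = 2*q² (n(q) = (-2*(-1))*q² = 2*q²)
(-23762 - 33576) + n(45) = (-23762 - 33576) + 2*45² = -57338 + 2*2025 = -57338 + 4050 = -53288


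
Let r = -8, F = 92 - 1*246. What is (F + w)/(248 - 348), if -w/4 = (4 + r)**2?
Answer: 109/50 ≈ 2.1800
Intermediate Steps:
F = -154 (F = 92 - 246 = -154)
w = -64 (w = -4*(4 - 8)**2 = -4*(-4)**2 = -4*16 = -64)
(F + w)/(248 - 348) = (-154 - 64)/(248 - 348) = -218/(-100) = -1/100*(-218) = 109/50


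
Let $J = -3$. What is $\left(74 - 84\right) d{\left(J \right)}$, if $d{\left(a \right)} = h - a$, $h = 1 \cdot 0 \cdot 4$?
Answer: $-30$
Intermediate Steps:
$h = 0$ ($h = 0 \cdot 4 = 0$)
$d{\left(a \right)} = - a$ ($d{\left(a \right)} = 0 - a = - a$)
$\left(74 - 84\right) d{\left(J \right)} = \left(74 - 84\right) \left(\left(-1\right) \left(-3\right)\right) = \left(-10\right) 3 = -30$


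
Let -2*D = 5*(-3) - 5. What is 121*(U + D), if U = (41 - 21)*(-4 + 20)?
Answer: 39930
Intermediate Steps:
U = 320 (U = 20*16 = 320)
D = 10 (D = -(5*(-3) - 5)/2 = -(-15 - 5)/2 = -1/2*(-20) = 10)
121*(U + D) = 121*(320 + 10) = 121*330 = 39930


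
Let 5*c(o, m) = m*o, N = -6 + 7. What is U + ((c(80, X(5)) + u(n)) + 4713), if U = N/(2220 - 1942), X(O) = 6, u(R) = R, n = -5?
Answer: 1335513/278 ≈ 4804.0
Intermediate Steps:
N = 1
c(o, m) = m*o/5 (c(o, m) = (m*o)/5 = m*o/5)
U = 1/278 (U = 1/(2220 - 1942) = 1/278 ≈ 0.0035971)
U + ((c(80, X(5)) + u(n)) + 4713) = 1/278 + (((⅕)*6*80 - 5) + 4713) = 1/278 + ((96 - 5) + 4713) = 1/278 + (91 + 4713) = 1/278 + 4804 = 1335513/278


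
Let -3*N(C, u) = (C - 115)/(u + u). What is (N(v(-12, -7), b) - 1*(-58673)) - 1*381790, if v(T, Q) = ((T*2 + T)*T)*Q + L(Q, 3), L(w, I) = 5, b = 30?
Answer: -29078963/90 ≈ -3.2310e+5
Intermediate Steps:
v(T, Q) = 5 + 3*Q*T² (v(T, Q) = ((T*2 + T)*T)*Q + 5 = ((2*T + T)*T)*Q + 5 = ((3*T)*T)*Q + 5 = (3*T²)*Q + 5 = 3*Q*T² + 5 = 5 + 3*Q*T²)
N(C, u) = -(-115 + C)/(6*u) (N(C, u) = -(C - 115)/(3*(u + u)) = -(-115 + C)/(3*(2*u)) = -(-115 + C)*1/(2*u)/3 = -(-115 + C)/(6*u))
(N(v(-12, -7), b) - 1*(-58673)) - 1*381790 = ((⅙)*(115 - (5 + 3*(-7)*(-12)²))/30 - 1*(-58673)) - 1*381790 = ((⅙)*(1/30)*(115 - (5 + 3*(-7)*144)) + 58673) - 381790 = ((⅙)*(1/30)*(115 - (5 - 3024)) + 58673) - 381790 = ((⅙)*(1/30)*(115 - 1*(-3019)) + 58673) - 381790 = ((⅙)*(1/30)*(115 + 3019) + 58673) - 381790 = ((⅙)*(1/30)*3134 + 58673) - 381790 = (1567/90 + 58673) - 381790 = 5282137/90 - 381790 = -29078963/90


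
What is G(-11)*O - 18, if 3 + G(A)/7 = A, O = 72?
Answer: -7074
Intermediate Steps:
G(A) = -21 + 7*A
G(-11)*O - 18 = (-21 + 7*(-11))*72 - 18 = (-21 - 77)*72 - 18 = -98*72 - 18 = -7056 - 18 = -7074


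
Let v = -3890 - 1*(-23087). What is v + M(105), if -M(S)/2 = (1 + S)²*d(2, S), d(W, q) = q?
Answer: -2340363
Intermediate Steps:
v = 19197 (v = -3890 + 23087 = 19197)
M(S) = -2*S*(1 + S)² (M(S) = -2*(1 + S)²*S = -2*S*(1 + S)²)
v + M(105) = 19197 - 2*105*(1 + 105)² = 19197 - 2*105*106² = 19197 - 2*105*11236 = 19197 - 2359560 = -2340363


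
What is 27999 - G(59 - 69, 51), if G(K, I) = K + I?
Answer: 27958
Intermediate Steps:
G(K, I) = I + K
27999 - G(59 - 69, 51) = 27999 - (51 + (59 - 69)) = 27999 - (51 - 10) = 27999 - 1*41 = 27999 - 41 = 27958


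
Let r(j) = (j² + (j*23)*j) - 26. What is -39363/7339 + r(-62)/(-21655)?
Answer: -305856347/31785209 ≈ -9.6226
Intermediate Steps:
r(j) = -26 + 24*j² (r(j) = (j² + (23*j)*j) - 26 = (j² + 23*j²) - 26 = 24*j² - 26 = -26 + 24*j²)
-39363/7339 + r(-62)/(-21655) = -39363/7339 + (-26 + 24*(-62)²)/(-21655) = -39363*1/7339 + (-26 + 24*3844)*(-1/21655) = -39363/7339 + (-26 + 92256)*(-1/21655) = -39363/7339 + 92230*(-1/21655) = -39363/7339 - 18446/4331 = -305856347/31785209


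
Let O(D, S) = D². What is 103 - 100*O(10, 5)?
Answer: -9897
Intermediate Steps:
103 - 100*O(10, 5) = 103 - 100*10² = 103 - 100*100 = 103 - 10000 = -9897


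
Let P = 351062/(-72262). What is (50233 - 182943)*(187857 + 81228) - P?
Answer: -1290247777840319/36131 ≈ -3.5710e+10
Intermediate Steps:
P = -175531/36131 (P = 351062*(-1/72262) = -175531/36131 ≈ -4.8582)
(50233 - 182943)*(187857 + 81228) - P = (50233 - 182943)*(187857 + 81228) - 1*(-175531/36131) = -132710*269085 + 175531/36131 = -35710270350 + 175531/36131 = -1290247777840319/36131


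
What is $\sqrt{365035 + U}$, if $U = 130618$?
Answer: $19 \sqrt{1373} \approx 704.03$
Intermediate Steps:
$\sqrt{365035 + U} = \sqrt{365035 + 130618} = \sqrt{495653} = 19 \sqrt{1373}$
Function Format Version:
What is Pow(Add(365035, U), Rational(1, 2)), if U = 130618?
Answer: Mul(19, Pow(1373, Rational(1, 2))) ≈ 704.03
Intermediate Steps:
Pow(Add(365035, U), Rational(1, 2)) = Pow(Add(365035, 130618), Rational(1, 2)) = Pow(495653, Rational(1, 2)) = Mul(19, Pow(1373, Rational(1, 2)))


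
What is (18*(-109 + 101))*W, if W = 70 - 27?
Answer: -6192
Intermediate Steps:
W = 43
(18*(-109 + 101))*W = (18*(-109 + 101))*43 = (18*(-8))*43 = -144*43 = -6192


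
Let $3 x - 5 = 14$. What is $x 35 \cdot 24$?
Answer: $5320$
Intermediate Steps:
$x = \frac{19}{3}$ ($x = \frac{5}{3} + \frac{1}{3} \cdot 14 = \frac{5}{3} + \frac{14}{3} = \frac{19}{3} \approx 6.3333$)
$x 35 \cdot 24 = \frac{19}{3} \cdot 35 \cdot 24 = \frac{665}{3} \cdot 24 = 5320$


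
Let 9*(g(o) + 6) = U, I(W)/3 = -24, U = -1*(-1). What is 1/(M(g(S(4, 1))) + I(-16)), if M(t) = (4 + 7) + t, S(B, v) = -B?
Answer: -9/602 ≈ -0.014950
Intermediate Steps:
U = 1
I(W) = -72 (I(W) = 3*(-24) = -72)
g(o) = -53/9 (g(o) = -6 + (1/9)*1 = -6 + 1/9 = -53/9)
M(t) = 11 + t
1/(M(g(S(4, 1))) + I(-16)) = 1/((11 - 53/9) - 72) = 1/(46/9 - 72) = 1/(-602/9) = -9/602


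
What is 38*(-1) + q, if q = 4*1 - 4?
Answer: -38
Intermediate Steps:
q = 0 (q = 4 - 4 = 0)
38*(-1) + q = 38*(-1) + 0 = -38 + 0 = -38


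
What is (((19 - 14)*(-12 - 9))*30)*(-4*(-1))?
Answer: -12600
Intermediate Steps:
(((19 - 14)*(-12 - 9))*30)*(-4*(-1)) = ((5*(-21))*30)*4 = -105*30*4 = -3150*4 = -12600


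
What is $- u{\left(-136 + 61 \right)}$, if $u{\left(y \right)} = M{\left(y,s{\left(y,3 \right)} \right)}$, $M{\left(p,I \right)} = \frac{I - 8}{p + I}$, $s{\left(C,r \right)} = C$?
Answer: $- \frac{83}{150} \approx -0.55333$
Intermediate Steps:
$M{\left(p,I \right)} = \frac{-8 + I}{I + p}$
$u{\left(y \right)} = \frac{-8 + y}{2 y}$ ($u{\left(y \right)} = \frac{-8 + y}{y + y} = \frac{-8 + y}{2 y}$)
$- u{\left(-136 + 61 \right)} = - \frac{-8 + \left(-136 + 61\right)}{2 \left(-136 + 61\right)} = - \frac{-8 - 75}{2 \left(-75\right)} = - \frac{\left(-1\right) \left(-83\right)}{2 \cdot 75} = \left(-1\right) \frac{83}{150} = - \frac{83}{150}$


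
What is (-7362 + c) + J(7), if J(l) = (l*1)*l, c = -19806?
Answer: -27119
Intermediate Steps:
J(l) = l² (J(l) = l*l = l²)
(-7362 + c) + J(7) = (-7362 - 19806) + 7² = -27168 + 49 = -27119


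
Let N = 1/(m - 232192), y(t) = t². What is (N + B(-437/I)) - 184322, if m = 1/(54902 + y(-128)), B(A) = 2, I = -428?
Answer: -3050871812146806/16552038911 ≈ -1.8432e+5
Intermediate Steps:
m = 1/71286 (m = 1/(54902 + (-128)²) = 1/(54902 + 16384) = 1/71286 ≈ 1.4028e-5)
N = -71286/16552038911 (N = 1/(1/71286 - 232192) = 1/(-16552038911/71286) = -71286/16552038911 ≈ -4.3068e-6)
(N + B(-437/I)) - 184322 = (-71286/16552038911 + 2) - 184322 = 33104006536/16552038911 - 184322 = -3050871812146806/16552038911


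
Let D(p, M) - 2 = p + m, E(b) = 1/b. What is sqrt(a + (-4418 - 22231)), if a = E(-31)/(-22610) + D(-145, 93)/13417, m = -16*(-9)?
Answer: I*sqrt(2356764932725236046927410)/9404109470 ≈ 163.25*I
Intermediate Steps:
m = 144
D(p, M) = 146 + p (D(p, M) = 2 + (p + 144) = 2 + (144 + p) = 146 + p)
a = 714327/9404109470 (a = 1/(-31*(-22610)) + (146 - 145)/13417 = -1/31*(-1/22610) + 1*(1/13417) = 1/700910 + 1/13417 = 714327/9404109470 ≈ 7.5959e-5)
sqrt(a + (-4418 - 22231)) = sqrt(714327/9404109470 + (-4418 - 22231)) = sqrt(714327/9404109470 - 26649) = sqrt(-250610112551703/9404109470) = I*sqrt(2356764932725236046927410)/9404109470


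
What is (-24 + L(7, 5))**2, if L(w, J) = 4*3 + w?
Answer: 25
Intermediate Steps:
L(w, J) = 12 + w
(-24 + L(7, 5))**2 = (-24 + (12 + 7))**2 = (-24 + 19)**2 = (-5)**2 = 25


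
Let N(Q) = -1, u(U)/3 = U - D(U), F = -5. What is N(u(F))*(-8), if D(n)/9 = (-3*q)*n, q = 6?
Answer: 8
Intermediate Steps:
D(n) = -162*n (D(n) = 9*((-3*6)*n) = 9*(-18*n) = -162*n)
u(U) = 489*U (u(U) = 3*(U - (-162)*U) = 3*(U + 162*U) = 3*(163*U) = 489*U)
N(u(F))*(-8) = -1*(-8) = 8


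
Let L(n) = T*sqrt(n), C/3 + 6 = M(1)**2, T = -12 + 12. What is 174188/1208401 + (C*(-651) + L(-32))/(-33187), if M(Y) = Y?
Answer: -859894087/5729029141 ≈ -0.15009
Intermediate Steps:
T = 0
C = -15 (C = -18 + 3*1**2 = -18 + 3*1 = -18 + 3 = -15)
L(n) = 0 (L(n) = 0*sqrt(n) = 0)
174188/1208401 + (C*(-651) + L(-32))/(-33187) = 174188/1208401 + (-15*(-651) + 0)/(-33187) = 174188*(1/1208401) + (9765 + 0)*(-1/33187) = 174188/1208401 + 9765*(-1/33187) = 174188/1208401 - 1395/4741 = -859894087/5729029141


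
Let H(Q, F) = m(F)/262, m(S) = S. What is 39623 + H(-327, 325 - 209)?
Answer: 5190671/131 ≈ 39623.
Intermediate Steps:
H(Q, F) = F/262
39623 + H(-327, 325 - 209) = 39623 + (325 - 209)/262 = 39623 + (1/262)*116 = 39623 + 58/131 = 5190671/131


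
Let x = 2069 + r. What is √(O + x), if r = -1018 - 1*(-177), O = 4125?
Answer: √5353 ≈ 73.164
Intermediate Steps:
r = -841 (r = -1018 + 177 = -841)
x = 1228 (x = 2069 - 841 = 1228)
√(O + x) = √(4125 + 1228) = √5353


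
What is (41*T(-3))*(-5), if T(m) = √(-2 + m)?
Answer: -205*I*√5 ≈ -458.39*I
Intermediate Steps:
(41*T(-3))*(-5) = (41*√(-2 - 3))*(-5) = (41*√(-5))*(-5) = (41*(I*√5))*(-5) = (41*I*√5)*(-5) = -205*I*√5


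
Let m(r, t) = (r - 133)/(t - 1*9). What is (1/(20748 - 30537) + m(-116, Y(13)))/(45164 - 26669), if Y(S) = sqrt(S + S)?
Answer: 21937094/9957615525 + 83*sqrt(26)/339075 ≈ 0.0034512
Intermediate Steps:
Y(S) = sqrt(2)*sqrt(S) (Y(S) = sqrt(2*S) = sqrt(2)*sqrt(S))
m(r, t) = (-133 + r)/(-9 + t) (m(r, t) = (-133 + r)/(t - 9) = (-133 + r)/(-9 + t))
(1/(20748 - 30537) + m(-116, Y(13)))/(45164 - 26669) = (1/(20748 - 30537) + (-133 - 116)/(-9 + sqrt(2)*sqrt(13)))/(45164 - 26669) = (1/(-9789) - 249/(-9 + sqrt(26)))/18495 = (-1/9789 - 249/(-9 + sqrt(26)))*(1/18495) = -1/181047555 - 83/(6165*(-9 + sqrt(26)))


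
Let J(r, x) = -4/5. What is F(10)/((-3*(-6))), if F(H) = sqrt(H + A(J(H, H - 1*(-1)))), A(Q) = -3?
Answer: sqrt(7)/18 ≈ 0.14699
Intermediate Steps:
J(r, x) = -4/5 (J(r, x) = -4*1/5 = -4/5)
F(H) = sqrt(-3 + H) (F(H) = sqrt(H - 3) = sqrt(-3 + H))
F(10)/((-3*(-6))) = sqrt(-3 + 10)/((-3*(-6))) = sqrt(7)/18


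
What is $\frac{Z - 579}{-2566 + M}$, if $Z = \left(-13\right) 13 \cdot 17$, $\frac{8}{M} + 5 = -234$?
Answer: $\frac{412514}{306641} \approx 1.3453$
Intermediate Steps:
$M = - \frac{8}{239}$ ($M = \frac{8}{-5 - 234} = \frac{8}{-239} = 8 \left(- \frac{1}{239}\right) = - \frac{8}{239} \approx -0.033473$)
$Z = -2873$ ($Z = \left(-169\right) 17 = -2873$)
$\frac{Z - 579}{-2566 + M} = \frac{-2873 - 579}{-2566 - \frac{8}{239}} = - \frac{3452}{- \frac{613282}{239}} = \left(-3452\right) \left(- \frac{239}{613282}\right) = \frac{412514}{306641}$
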